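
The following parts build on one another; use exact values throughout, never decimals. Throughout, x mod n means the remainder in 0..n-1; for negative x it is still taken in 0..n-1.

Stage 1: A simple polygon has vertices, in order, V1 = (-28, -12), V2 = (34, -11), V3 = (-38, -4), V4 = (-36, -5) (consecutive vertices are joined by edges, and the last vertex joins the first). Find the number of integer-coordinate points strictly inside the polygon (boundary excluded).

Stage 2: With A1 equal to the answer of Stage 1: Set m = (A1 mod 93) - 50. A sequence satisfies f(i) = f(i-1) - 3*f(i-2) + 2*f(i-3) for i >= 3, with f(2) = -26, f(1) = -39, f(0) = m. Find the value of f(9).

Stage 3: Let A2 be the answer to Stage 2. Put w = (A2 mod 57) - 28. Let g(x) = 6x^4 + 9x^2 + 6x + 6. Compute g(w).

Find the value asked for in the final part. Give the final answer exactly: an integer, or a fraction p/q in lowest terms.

Stage 1: cross terms: (-28*-11 - 34*-12)=716, (34*-4 - -38*-11)=-554, (-38*-5 - -36*-4)=46, (-36*-12 - -28*-5)=292; twice the area = |500| = 500; area = 250; boundary points = 1 + 1 + 1 + 1 = 4; strictly interior points = area - boundary/2 + 1 = 249; answer 249
Stage 2: A1 = 249; m = 13; f(3) = 1*(-26) - 3*(-39) + 2*(13) = 117; iterating: f(3)=117, f(4)=117, f(5)=-286, f(6)=-403, f(7)=689, f(8)=1326, f(9)=-1547; answer -1547
Stage 3: A2 = -1547; w = 21; 6*(21)^4 + 9*(21)^2 + 6*(21)^1 + 6 = (1166886) + (3969) + (126) + (6) = 1170987; answer 1170987

1170987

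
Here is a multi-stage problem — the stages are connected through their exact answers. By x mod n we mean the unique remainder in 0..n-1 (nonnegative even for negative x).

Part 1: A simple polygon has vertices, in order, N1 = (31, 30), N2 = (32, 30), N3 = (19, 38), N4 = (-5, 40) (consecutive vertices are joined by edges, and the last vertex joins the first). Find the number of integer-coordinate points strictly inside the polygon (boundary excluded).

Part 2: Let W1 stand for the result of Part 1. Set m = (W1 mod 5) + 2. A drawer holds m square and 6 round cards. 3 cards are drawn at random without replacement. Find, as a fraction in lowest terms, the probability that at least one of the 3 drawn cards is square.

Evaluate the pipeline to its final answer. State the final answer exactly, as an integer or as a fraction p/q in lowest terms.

Part 1: cross terms: (31*30 - 32*30)=-30, (32*38 - 19*30)=646, (19*40 - -5*38)=950, (-5*30 - 31*40)=-1390; twice the area = |176| = 176; area = 88; boundary points = 1 + 1 + 2 + 2 = 6; strictly interior points = area - boundary/2 + 1 = 86; answer 86
Part 2: W1 = 86; m = 3; total draws C(9,3) = 84; complement C(6,3) = 20; favorable 84 - 20 = 64; P = 16/21; answer 16/21

16/21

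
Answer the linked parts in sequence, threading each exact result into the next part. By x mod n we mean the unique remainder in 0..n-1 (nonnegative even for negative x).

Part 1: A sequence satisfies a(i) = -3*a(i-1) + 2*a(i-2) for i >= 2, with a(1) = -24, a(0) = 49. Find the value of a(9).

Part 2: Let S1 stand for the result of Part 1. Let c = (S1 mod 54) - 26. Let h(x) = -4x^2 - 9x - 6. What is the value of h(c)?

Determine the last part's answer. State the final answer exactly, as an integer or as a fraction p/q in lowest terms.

-496

Part 1: a(2) = -3*(-24) + 2*(49) = 170; iterating: a(2)=170, a(3)=-558, a(4)=2014, a(5)=-7158, a(6)=25502, a(7)=-90822, a(8)=323470, a(9)=-1152054; answer -1152054
Part 2: S1 = -1152054; c = 10; -4*(10)^2 - 9*(10)^1 - 6 = (-400) + (-90) + (-6) = -496; answer -496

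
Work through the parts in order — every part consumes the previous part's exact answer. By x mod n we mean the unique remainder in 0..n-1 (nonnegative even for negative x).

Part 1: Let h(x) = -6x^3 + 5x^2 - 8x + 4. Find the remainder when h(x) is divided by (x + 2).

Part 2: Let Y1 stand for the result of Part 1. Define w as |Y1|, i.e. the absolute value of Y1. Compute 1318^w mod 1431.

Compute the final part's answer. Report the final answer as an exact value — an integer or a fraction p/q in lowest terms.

Part 1: remainder = value at the root: -6*(-2)^3 + 5*(-2)^2 - 8*(-2)^1 + 4 = (48) + (20) + (16) + (4) = 88; answer 88
Part 2: Y1 = 88; w = 88; squarings mod 1431: 1318^1=1318, 1318^2=1321, 1318^4=652, 1318^8=97, 1318^16=823, 1318^32=466, 1318^64=1075; 1318^88 = 1318^8 * 1318^16 * 1318^64 = 1255 (mod 1431); answer 1255

1255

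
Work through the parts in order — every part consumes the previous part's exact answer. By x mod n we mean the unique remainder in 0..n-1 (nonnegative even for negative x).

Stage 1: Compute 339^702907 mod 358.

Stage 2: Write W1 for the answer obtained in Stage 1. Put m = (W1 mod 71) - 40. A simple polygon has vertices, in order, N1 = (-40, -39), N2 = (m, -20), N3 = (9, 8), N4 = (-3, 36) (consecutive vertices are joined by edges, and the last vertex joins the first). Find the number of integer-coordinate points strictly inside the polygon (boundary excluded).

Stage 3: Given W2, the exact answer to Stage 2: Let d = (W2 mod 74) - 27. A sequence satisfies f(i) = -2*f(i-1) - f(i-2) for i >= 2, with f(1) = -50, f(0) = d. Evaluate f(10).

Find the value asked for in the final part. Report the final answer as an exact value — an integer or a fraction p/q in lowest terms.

Stage 1: squarings mod 358: 339^1=339, 339^2=3, 339^4=9, 339^8=81, 339^16=117, 339^32=85, 339^64=65, 339^128=287, 339^256=29, 339^512=125, 339^1024=231, 339^2048=19, 339^4096=3, 339^8192=9, 339^16384=81, 339^32768=117, 339^65536=85, 339^131072=65, 339^262144=287, 339^524288=29; 339^702907 = 339^1 * 339^2 * 339^8 * 339^16 * 339^32 * 339^128 * 339^256 * 339^2048 * 339^4096 * 339^8192 * 339^32768 * 339^131072 * 339^524288 = 315 (mod 358); answer 315
Stage 2: W1 = 315; m = -9; cross terms: (-40*-20 - -9*-39)=449, (-9*8 - 9*-20)=108, (9*36 - -3*8)=348, (-3*-39 - -40*36)=1557; twice the area = |2462| = 2462; area = 1231; boundary points = 1 + 2 + 4 + 1 = 8; strictly interior points = area - boundary/2 + 1 = 1228; answer 1228
Stage 3: W2 = 1228; d = 17; f(2) = -2*(-50) - 1*(17) = 83; iterating: f(2)=83, f(3)=-116, f(4)=149, f(5)=-182, f(6)=215, f(7)=-248, f(8)=281, f(9)=-314, f(10)=347; answer 347

347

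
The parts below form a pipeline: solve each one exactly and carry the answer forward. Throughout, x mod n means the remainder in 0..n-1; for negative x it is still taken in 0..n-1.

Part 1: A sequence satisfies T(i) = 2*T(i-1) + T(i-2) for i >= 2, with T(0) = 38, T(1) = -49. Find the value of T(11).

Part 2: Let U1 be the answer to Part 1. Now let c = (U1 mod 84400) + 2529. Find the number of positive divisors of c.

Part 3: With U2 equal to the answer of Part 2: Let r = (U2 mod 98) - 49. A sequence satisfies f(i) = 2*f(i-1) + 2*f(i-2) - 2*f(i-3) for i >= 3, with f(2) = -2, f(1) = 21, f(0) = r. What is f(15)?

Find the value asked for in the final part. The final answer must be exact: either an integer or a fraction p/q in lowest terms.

5024896

Part 1: T(2) = 2*(-49) + 1*(38) = -60; iterating: T(2)=-60, T(3)=-169, T(4)=-398, T(5)=-965, T(6)=-2328, T(7)=-5621, T(8)=-13570, T(9)=-32761, T(10)=-79092, T(11)=-190945; answer -190945
Part 2: U1 = -190945; c = 64784; 64784 = 2^4 * 4049; number of divisors = (4+1) * (1+1) = 10; answer 10
Part 3: U2 = 10; r = -39; f(3) = 2*(-2) + 2*(21) - 2*(-39) = 116; iterating: f(3)=116, f(4)=186, f(5)=608, f(6)=1356, f(7)=3556, f(8)=8608, f(9)=21616, f(10)=53336, f(11)=132688, f(12)=328816, f(13)=816336, f(14)=2024928, f(15)=5024896; answer 5024896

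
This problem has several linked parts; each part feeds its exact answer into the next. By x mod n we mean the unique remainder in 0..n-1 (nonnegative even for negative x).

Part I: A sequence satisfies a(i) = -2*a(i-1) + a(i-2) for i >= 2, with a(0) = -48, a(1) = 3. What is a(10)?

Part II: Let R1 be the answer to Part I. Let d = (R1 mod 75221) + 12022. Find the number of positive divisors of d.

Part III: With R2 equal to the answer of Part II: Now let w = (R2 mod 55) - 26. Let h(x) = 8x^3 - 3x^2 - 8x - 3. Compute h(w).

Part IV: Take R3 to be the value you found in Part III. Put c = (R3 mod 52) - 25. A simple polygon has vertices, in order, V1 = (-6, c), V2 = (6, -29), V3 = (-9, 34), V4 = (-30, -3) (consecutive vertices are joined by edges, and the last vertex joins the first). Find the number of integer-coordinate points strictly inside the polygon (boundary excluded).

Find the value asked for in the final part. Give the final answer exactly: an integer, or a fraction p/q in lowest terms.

Part I: a(2) = -2*(3) + 1*(-48) = -54; iterating: a(2)=-54, a(3)=111, a(4)=-276, a(5)=663, a(6)=-1602, a(7)=3867, a(8)=-9336, a(9)=22539, a(10)=-54414; answer -54414
Part II: R1 = -54414; d = 32829; 32829 = 3 * 31 * 353; number of divisors = (1+1) * (1+1) * (1+1) = 8; answer 8
Part III: R2 = 8; w = -18; 8*(-18)^3 - 3*(-18)^2 - 8*(-18)^1 - 3 = (-46656) + (-972) + (144) + (-3) = -47487; answer -47487
Part IV: R3 = -47487; c = 16; cross terms: (-6*-29 - 6*16)=78, (6*34 - -9*-29)=-57, (-9*-3 - -30*34)=1047, (-30*16 - -6*-3)=-498; twice the area = |570| = 570; area = 285; boundary points = 3 + 3 + 1 + 1 = 8; strictly interior points = area - boundary/2 + 1 = 282; answer 282

282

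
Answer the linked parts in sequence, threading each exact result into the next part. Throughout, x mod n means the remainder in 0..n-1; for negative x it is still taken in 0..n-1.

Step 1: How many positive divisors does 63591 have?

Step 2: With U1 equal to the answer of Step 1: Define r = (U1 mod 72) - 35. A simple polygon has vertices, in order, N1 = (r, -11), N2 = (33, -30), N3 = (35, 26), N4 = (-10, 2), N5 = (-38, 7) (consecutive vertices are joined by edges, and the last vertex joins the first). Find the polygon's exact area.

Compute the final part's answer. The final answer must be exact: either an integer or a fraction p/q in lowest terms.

Step 1: 63591 = 3 * 11 * 41 * 47; number of divisors = (1+1) * (1+1) * (1+1) * (1+1) = 16; answer 16
Step 2: U1 = 16; r = -19; cross terms: (-19*-30 - 33*-11)=933, (33*26 - 35*-30)=1908, (35*2 - -10*26)=330, (-10*7 - -38*2)=6, (-38*-11 - -19*7)=551; twice the area = |3728| = 3728; area = 1864; answer 1864

1864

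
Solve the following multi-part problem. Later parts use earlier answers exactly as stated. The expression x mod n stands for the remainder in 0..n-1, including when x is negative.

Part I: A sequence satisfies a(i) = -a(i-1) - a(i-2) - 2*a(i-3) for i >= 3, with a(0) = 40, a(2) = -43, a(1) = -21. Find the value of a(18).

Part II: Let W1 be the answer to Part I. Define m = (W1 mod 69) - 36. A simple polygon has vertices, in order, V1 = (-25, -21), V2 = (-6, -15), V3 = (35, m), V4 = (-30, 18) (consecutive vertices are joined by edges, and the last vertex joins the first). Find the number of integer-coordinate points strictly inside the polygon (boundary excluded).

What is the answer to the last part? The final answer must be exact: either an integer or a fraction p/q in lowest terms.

1181

Part I: a(3) = -1*(-43) - 1*(-21) - 2*(40) = -16; iterating: a(3)=-16, a(4)=101, a(5)=1, a(6)=-70, a(7)=-133, a(8)=201, a(9)=72, a(10)=-7, a(11)=-467, a(12)=330, a(13)=151, a(14)=453, a(15)=-1264, a(16)=509, a(17)=-151, a(18)=2170; answer 2170
Part II: W1 = 2170; m = -5; cross terms: (-25*-15 - -6*-21)=249, (-6*-5 - 35*-15)=555, (35*18 - -30*-5)=480, (-30*-21 - -25*18)=1080; twice the area = |2364| = 2364; area = 1182; boundary points = 1 + 1 + 1 + 1 = 4; strictly interior points = area - boundary/2 + 1 = 1181; answer 1181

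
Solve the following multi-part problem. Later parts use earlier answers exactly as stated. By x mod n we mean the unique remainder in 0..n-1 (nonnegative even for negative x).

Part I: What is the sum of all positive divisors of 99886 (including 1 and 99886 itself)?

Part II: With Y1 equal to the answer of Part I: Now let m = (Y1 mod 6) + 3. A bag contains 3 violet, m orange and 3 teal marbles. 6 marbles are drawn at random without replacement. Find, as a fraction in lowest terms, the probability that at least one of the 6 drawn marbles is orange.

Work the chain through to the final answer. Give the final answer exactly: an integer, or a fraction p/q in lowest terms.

83/84

Part I: 99886 = 2 * 49943; sigma = (1 + 2) * (1 + 49943) = 3 * 49944 = 149832; answer 149832
Part II: Y1 = 149832; m = 3; total draws C(9,6) = 84; complement C(6,6) = 1; favorable 84 - 1 = 83; P = 83/84; answer 83/84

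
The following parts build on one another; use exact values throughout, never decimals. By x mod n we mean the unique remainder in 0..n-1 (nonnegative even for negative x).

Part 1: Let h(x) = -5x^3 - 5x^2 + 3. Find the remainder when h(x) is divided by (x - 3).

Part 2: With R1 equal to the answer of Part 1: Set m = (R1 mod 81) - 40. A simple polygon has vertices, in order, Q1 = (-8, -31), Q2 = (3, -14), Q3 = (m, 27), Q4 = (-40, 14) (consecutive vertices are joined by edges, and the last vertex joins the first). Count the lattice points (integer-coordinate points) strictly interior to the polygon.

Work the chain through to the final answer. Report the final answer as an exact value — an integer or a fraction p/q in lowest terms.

Part 1: remainder = value at the root: -5*(3)^3 - 5*(3)^2 + 3 = (-135) + (-45) + (3) = -177; answer -177
Part 2: R1 = -177; m = 26; cross terms: (-8*-14 - 3*-31)=205, (3*27 - 26*-14)=445, (26*14 - -40*27)=1444, (-40*-31 - -8*14)=1352; twice the area = |3446| = 3446; area = 1723; boundary points = 1 + 1 + 1 + 1 = 4; strictly interior points = area - boundary/2 + 1 = 1722; answer 1722

1722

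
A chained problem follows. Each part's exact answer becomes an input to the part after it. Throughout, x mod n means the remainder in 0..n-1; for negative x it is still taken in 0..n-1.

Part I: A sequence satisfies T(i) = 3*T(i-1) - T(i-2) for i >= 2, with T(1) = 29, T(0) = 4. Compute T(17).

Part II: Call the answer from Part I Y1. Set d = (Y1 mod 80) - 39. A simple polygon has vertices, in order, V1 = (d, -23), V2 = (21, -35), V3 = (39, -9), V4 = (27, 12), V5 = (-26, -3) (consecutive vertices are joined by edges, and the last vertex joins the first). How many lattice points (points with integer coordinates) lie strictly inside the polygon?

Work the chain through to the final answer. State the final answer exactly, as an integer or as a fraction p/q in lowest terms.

Part I: T(2) = 3*(29) - 1*(4) = 83; iterating: T(2)=83, T(3)=220, T(4)=577, T(5)=1511, T(6)=3956, T(7)=10357, T(8)=27115, T(9)=70988, T(10)=185849, T(11)=486559, T(12)=1273828, T(13)=3334925, T(14)=8730947, T(15)=22857916, T(16)=59842801, T(17)=156670487; answer 156670487
Part II: Y1 = 156670487; d = -32; cross terms: (-32*-35 - 21*-23)=1603, (21*-9 - 39*-35)=1176, (39*12 - 27*-9)=711, (27*-3 - -26*12)=231, (-26*-23 - -32*-3)=502; twice the area = |4223| = 4223; area = 4223/2; boundary points = 1 + 2 + 3 + 1 + 2 = 9; strictly interior points = area - boundary/2 + 1 = 2108; answer 2108

2108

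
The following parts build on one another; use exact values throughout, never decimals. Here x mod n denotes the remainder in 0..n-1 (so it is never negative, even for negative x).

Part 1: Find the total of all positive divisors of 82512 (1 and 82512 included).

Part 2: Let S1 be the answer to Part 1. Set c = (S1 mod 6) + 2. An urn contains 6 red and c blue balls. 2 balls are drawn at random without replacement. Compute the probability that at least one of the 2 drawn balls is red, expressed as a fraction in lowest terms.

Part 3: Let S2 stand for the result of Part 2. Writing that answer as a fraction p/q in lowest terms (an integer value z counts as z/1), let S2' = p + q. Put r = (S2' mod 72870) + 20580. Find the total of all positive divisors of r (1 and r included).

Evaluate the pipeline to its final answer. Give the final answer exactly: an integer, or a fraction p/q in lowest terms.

Part 1: 82512 = 2^4 * 3^3 * 191; sigma = (1 + 2 + 4 + 8 + 16) * (1 + 3 + 9 + 27) * (1 + 191) = 31 * 40 * 192 = 238080; answer 238080
Part 2: S1 = 238080; c = 2; total draws C(8,2) = 28; complement C(2,2) = 1; favorable 28 - 1 = 27; P = 27/28; answer 27/28
Part 3: S2 = 27/28; threaded value p + q = 55; r = 20635; 20635 = 5 * 4127; sigma = (1 + 5) * (1 + 4127) = 6 * 4128 = 24768; answer 24768

24768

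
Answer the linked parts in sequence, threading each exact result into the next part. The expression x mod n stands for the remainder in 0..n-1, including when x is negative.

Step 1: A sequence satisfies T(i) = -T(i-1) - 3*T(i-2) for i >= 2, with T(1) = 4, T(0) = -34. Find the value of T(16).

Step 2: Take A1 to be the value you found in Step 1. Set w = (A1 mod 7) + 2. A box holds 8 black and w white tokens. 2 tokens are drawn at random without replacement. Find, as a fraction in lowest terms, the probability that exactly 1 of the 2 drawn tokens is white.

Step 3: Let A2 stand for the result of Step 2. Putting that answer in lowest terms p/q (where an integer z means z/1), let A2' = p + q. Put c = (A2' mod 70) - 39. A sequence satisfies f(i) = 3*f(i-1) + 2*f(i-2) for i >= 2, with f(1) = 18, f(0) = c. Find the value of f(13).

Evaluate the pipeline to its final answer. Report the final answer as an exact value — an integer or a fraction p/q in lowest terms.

84973842

Step 1: T(2) = -1*(4) - 3*(-34) = 98; iterating: T(2)=98, T(3)=-110, T(4)=-184, T(5)=514, T(6)=38, T(7)=-1580, T(8)=1466, T(9)=3274, T(10)=-7672, T(11)=-2150, T(12)=25166, T(13)=-18716, T(14)=-56782, T(15)=112930, T(16)=57416; answer 57416
Step 2: A1 = 57416; w = 4; total draws C(12,2) = 66; favorable C(4,1)*C(8,1) = 32; P = 16/33; answer 16/33
Step 3: A2 = 16/33; threaded value p + q = 49; c = 10; f(2) = 3*(18) + 2*(10) = 74; iterating: f(2)=74, f(3)=258, f(4)=922, f(5)=3282, f(6)=11690, f(7)=41634, f(8)=148282, f(9)=528114, f(10)=1880906, f(11)=6698946, f(12)=23858650, f(13)=84973842; answer 84973842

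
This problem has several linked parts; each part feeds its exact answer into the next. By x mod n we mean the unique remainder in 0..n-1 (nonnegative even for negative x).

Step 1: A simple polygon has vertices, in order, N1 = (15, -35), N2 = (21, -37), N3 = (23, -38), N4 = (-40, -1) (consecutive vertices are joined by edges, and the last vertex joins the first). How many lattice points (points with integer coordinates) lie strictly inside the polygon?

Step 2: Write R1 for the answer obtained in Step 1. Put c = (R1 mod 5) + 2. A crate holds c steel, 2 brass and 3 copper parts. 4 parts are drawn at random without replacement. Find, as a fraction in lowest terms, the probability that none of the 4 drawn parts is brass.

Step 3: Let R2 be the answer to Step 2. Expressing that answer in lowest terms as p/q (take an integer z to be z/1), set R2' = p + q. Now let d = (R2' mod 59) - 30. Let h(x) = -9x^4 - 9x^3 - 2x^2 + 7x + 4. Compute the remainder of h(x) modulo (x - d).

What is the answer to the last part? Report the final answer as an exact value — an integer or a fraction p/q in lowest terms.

-237701

Step 1: cross terms: (15*-37 - 21*-35)=180, (21*-38 - 23*-37)=53, (23*-1 - -40*-38)=-1543, (-40*-35 - 15*-1)=1415; twice the area = |105| = 105; area = 105/2; boundary points = 2 + 1 + 1 + 1 = 5; strictly interior points = area - boundary/2 + 1 = 51; answer 51
Step 2: R1 = 51; c = 3; total draws C(8,4) = 70; favorable C(6,4) = 15; P = 3/14; answer 3/14
Step 3: R2 = 3/14; threaded value p + q = 17; d = -13; remainder = value at the root: -9*(-13)^4 - 9*(-13)^3 - 2*(-13)^2 + 7*(-13)^1 + 4 = (-257049) + (19773) + (-338) + (-91) + (4) = -237701; answer -237701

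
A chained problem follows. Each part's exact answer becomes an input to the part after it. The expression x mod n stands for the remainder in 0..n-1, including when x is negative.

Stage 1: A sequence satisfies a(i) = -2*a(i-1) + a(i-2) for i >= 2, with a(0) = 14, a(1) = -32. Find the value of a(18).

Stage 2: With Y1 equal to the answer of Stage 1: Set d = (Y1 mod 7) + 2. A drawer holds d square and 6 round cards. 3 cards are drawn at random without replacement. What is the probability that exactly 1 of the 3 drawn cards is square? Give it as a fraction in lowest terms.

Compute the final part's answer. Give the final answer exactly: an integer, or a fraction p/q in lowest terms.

15/28

Stage 1: a(2) = -2*(-32) + 1*(14) = 78; iterating: a(2)=78, a(3)=-188, a(4)=454, a(5)=-1096, a(6)=2646, a(7)=-6388, a(8)=15422, a(9)=-37232, a(10)=89886, a(11)=-217004, a(12)=523894, a(13)=-1264792, a(14)=3053478, a(15)=-7371748, a(16)=17796974, a(17)=-42965696, a(18)=103728366; answer 103728366
Stage 2: Y1 = 103728366; d = 2; total draws C(8,3) = 56; favorable C(2,1)*C(6,2) = 30; P = 15/28; answer 15/28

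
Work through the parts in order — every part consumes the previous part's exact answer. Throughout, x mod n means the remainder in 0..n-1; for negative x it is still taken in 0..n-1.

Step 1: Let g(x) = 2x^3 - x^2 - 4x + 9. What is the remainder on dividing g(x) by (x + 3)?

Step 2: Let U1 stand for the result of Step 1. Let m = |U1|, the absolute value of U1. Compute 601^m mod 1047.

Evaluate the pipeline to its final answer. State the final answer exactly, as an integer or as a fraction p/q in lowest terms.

Step 1: remainder = value at the root: 2*(-3)^3 - 1*(-3)^2 - 4*(-3)^1 + 9 = (-54) + (-9) + (12) + (9) = -42; answer -42
Step 2: U1 = -42; m = 42; squarings mod 1047: 601^1=601, 601^2=1033, 601^4=196, 601^8=724, 601^16=676, 601^32=484; 601^42 = 601^2 * 601^8 * 601^32 = 418 (mod 1047); answer 418

418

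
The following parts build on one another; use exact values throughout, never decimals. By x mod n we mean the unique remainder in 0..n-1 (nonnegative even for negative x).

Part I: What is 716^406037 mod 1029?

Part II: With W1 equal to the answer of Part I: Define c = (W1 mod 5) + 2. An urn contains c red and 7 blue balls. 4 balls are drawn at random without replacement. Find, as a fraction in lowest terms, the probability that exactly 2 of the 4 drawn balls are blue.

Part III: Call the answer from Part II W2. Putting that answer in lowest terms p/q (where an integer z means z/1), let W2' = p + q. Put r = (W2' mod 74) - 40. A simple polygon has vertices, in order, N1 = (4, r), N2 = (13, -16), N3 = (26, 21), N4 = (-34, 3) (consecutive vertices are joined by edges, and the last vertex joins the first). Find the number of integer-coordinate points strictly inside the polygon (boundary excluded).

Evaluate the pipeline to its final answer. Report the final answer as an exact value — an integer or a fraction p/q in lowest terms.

1592

Part I: squarings mod 1029: 716^1=716, 716^2=214, 716^4=520, 716^8=802, 716^16=79, 716^32=67, 716^64=373, 716^128=214, 716^256=520, 716^512=802, 716^1024=79, 716^2048=67, 716^4096=373, 716^8192=214, 716^16384=520, 716^32768=802, 716^65536=79, 716^131072=67, 716^262144=373; 716^406037 = 716^1 * 716^4 * 716^16 * 716^512 * 716^4096 * 716^8192 * 716^131072 * 716^262144 = 557 (mod 1029); answer 557
Part II: W1 = 557; c = 4; total draws C(11,4) = 330; favorable C(7,2)*C(4,2) = 126; P = 21/55; answer 21/55
Part III: W2 = 21/55; threaded value p + q = 76; r = -38; cross terms: (4*-16 - 13*-38)=430, (13*21 - 26*-16)=689, (26*3 - -34*21)=792, (-34*-38 - 4*3)=1280; twice the area = |3191| = 3191; area = 3191/2; boundary points = 1 + 1 + 6 + 1 = 9; strictly interior points = area - boundary/2 + 1 = 1592; answer 1592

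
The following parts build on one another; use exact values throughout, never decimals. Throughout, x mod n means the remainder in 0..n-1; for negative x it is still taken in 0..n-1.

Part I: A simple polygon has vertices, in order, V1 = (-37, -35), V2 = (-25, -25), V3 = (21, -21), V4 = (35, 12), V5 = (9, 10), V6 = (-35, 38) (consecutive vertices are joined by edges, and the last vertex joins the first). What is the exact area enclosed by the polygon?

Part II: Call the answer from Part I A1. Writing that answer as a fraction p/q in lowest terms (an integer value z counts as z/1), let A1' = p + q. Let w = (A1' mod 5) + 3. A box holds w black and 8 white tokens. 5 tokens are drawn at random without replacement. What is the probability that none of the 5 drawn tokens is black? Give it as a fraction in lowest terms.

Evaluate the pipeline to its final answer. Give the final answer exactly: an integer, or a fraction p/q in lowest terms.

56/1287

Part I: cross terms: (-37*-25 - -25*-35)=50, (-25*-21 - 21*-25)=1050, (21*12 - 35*-21)=987, (35*10 - 9*12)=242, (9*38 - -35*10)=692, (-35*-35 - -37*38)=2631; twice the area = |5652| = 5652; area = 2826; answer 2826
Part II: A1 = 2826; threaded value p + q = 2827; w = 5; total draws C(13,5) = 1287; favorable C(8,5) = 56; P = 56/1287; answer 56/1287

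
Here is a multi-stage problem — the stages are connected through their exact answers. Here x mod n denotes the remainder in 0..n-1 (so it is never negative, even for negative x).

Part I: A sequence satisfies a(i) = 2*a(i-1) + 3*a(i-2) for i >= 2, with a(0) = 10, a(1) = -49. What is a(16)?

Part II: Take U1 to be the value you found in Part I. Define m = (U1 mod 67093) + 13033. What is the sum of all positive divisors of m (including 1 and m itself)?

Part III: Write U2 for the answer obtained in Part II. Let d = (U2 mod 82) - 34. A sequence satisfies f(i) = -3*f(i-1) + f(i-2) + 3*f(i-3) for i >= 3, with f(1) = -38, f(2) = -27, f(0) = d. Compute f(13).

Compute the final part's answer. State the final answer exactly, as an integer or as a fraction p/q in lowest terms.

Part I: a(2) = 2*(-49) + 3*(10) = -68; iterating: a(2)=-68, a(3)=-283, a(4)=-770, a(5)=-2389, a(6)=-7088, a(7)=-21343, a(8)=-63950, a(9)=-191929, a(10)=-575708, a(11)=-1727203, a(12)=-5181530, a(13)=-15544669, a(14)=-46633928, a(15)=-139901863, a(16)=-419705510; answer -419705510
Part II: U1 = -419705510; m = 41331; 41331 = 3 * 23 * 599; sigma = (1 + 3) * (1 + 23) * (1 + 599) = 4 * 24 * 600 = 57600; answer 57600
Part III: U2 = 57600; d = 2; f(3) = -3*(-27) + 1*(-38) + 3*(2) = 49; iterating: f(3)=49, f(4)=-288, f(5)=832, f(6)=-2637, f(7)=7879, f(8)=-23778, f(9)=71302, f(10)=-214047, f(11)=642109, f(12)=-1926468, f(13)=5779372; answer 5779372

5779372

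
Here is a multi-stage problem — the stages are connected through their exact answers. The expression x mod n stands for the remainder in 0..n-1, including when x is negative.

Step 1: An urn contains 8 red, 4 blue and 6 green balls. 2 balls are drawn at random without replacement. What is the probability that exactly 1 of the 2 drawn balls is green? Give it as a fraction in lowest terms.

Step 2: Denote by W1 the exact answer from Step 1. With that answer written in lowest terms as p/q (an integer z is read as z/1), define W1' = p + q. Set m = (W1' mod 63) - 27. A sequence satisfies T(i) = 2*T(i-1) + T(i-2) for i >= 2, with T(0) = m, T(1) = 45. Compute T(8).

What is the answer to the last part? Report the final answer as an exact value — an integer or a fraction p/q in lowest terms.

Step 1: total draws C(18,2) = 153; favorable C(6,1)*C(12,1) = 72; P = 8/17; answer 8/17
Step 2: W1 = 8/17; threaded value p + q = 25; m = -2; T(2) = 2*(45) + 1*(-2) = 88; iterating: T(2)=88, T(3)=221, T(4)=530, T(5)=1281, T(6)=3092, T(7)=7465, T(8)=18022; answer 18022

18022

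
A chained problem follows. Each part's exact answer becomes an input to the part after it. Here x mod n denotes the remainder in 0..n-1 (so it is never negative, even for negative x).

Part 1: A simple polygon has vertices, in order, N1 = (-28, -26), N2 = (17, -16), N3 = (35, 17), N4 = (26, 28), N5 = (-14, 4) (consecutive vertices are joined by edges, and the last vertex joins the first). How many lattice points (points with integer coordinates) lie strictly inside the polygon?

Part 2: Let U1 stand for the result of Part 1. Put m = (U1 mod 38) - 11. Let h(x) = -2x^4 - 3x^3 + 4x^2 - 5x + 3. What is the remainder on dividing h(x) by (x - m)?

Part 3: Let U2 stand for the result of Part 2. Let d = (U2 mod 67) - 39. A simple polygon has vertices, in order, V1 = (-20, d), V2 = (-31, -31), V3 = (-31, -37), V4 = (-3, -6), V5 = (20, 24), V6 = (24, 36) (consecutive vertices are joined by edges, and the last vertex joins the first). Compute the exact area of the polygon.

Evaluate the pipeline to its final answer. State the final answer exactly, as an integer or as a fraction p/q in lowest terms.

1144

Part 1: cross terms: (-28*-16 - 17*-26)=890, (17*17 - 35*-16)=849, (35*28 - 26*17)=538, (26*4 - -14*28)=496, (-14*-26 - -28*4)=476; twice the area = |3249| = 3249; area = 3249/2; boundary points = 5 + 3 + 1 + 8 + 2 = 19; strictly interior points = area - boundary/2 + 1 = 1616; answer 1616
Part 2: U1 = 1616; m = 9; remainder = value at the root: -2*(9)^4 - 3*(9)^3 + 4*(9)^2 - 5*(9)^1 + 3 = (-13122) + (-2187) + (324) + (-45) + (3) = -15027; answer -15027
Part 3: U2 = -15027; d = 9; cross terms: (-20*-31 - -31*9)=899, (-31*-37 - -31*-31)=186, (-31*-6 - -3*-37)=75, (-3*24 - 20*-6)=48, (20*36 - 24*24)=144, (24*9 - -20*36)=936; twice the area = |2288| = 2288; area = 1144; answer 1144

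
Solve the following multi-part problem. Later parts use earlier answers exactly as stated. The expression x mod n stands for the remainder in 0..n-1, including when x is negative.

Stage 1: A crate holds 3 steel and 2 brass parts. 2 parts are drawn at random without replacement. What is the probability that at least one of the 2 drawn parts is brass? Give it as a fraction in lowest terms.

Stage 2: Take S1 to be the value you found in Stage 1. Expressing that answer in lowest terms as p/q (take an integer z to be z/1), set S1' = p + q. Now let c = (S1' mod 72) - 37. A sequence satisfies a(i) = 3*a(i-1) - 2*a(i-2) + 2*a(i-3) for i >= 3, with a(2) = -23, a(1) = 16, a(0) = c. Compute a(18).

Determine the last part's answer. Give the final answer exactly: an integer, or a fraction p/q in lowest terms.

-132765725

Stage 1: total draws C(5,2) = 10; complement C(3,2) = 3; favorable 10 - 3 = 7; P = 7/10; answer 7/10
Stage 2: S1 = 7/10; threaded value p + q = 17; c = -20; a(3) = 3*(-23) - 2*(16) + 2*(-20) = -141; iterating: a(3)=-141, a(4)=-345, a(5)=-799, a(6)=-1989, a(7)=-5059, a(8)=-12797, a(9)=-32251, a(10)=-81277, a(11)=-204923, a(12)=-516717, a(13)=-1302859, a(14)=-3284989, a(15)=-8282683, a(16)=-20883789, a(17)=-52655979, a(18)=-132765725; answer -132765725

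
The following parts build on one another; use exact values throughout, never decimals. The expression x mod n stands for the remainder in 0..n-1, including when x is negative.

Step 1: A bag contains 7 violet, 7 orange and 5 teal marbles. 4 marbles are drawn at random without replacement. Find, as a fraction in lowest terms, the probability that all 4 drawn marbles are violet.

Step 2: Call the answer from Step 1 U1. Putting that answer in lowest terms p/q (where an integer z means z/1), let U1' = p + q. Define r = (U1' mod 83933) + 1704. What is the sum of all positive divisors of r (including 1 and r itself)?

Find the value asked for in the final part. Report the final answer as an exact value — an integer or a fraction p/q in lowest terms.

6744

Step 1: total draws C(19,4) = 3876; favorable C(7,4) = 35; P = 35/3876; answer 35/3876
Step 2: U1 = 35/3876; threaded value p + q = 3911; r = 5615; 5615 = 5 * 1123; sigma = (1 + 5) * (1 + 1123) = 6 * 1124 = 6744; answer 6744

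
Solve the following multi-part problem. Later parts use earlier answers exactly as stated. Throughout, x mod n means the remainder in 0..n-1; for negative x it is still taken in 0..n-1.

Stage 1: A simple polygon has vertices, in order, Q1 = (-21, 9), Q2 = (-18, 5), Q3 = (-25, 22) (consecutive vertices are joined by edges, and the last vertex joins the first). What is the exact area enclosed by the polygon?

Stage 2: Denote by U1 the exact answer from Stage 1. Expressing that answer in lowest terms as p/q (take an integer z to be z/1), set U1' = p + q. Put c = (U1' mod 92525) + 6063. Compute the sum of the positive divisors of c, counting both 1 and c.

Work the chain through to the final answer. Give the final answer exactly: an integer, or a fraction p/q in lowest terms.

11430

Stage 1: cross terms: (-21*5 - -18*9)=57, (-18*22 - -25*5)=-271, (-25*9 - -21*22)=237; twice the area = |23| = 23; area = 23/2; answer 23/2
Stage 2: U1 = 23/2; threaded value p + q = 25; c = 6088; 6088 = 2^3 * 761; sigma = (1 + 2 + 4 + 8) * (1 + 761) = 15 * 762 = 11430; answer 11430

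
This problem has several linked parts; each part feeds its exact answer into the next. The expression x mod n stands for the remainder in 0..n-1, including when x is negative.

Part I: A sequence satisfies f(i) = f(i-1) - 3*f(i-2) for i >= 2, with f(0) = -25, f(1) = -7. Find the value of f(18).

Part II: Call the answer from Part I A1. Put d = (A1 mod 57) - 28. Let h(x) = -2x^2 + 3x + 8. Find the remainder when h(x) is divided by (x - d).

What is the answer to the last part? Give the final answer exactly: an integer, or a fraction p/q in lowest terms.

Part I: f(2) = 1*(-7) - 3*(-25) = 68; iterating: f(2)=68, f(3)=89, f(4)=-115, f(5)=-382, f(6)=-37, f(7)=1109, f(8)=1220, f(9)=-2107, f(10)=-5767, f(11)=554, f(12)=17855, f(13)=16193, f(14)=-37372, f(15)=-85951, f(16)=26165, f(17)=284018, f(18)=205523; answer 205523
Part II: A1 = 205523; d = 10; remainder = value at the root: -2*(10)^2 + 3*(10)^1 + 8 = (-200) + (30) + (8) = -162; answer -162

-162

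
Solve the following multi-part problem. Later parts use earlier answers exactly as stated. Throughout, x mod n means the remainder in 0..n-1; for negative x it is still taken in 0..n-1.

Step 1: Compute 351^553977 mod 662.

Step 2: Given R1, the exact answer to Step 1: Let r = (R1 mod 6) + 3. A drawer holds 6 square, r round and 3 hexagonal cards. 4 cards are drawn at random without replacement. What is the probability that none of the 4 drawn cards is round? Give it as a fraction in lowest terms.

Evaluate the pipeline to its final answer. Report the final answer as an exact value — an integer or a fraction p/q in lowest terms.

6/65

Step 1: squarings mod 662: 351^1=351, 351^2=69, 351^4=127, 351^8=241, 351^16=487, 351^32=173, 351^64=139, 351^128=123, 351^256=565, 351^512=141, 351^1024=21, 351^2048=441, 351^4096=515, 351^8192=425, 351^16384=561, 351^32768=271, 351^65536=621, 351^131072=357, 351^262144=345, 351^524288=527; 351^553977 = 351^1 * 351^8 * 351^16 * 351^32 * 351^64 * 351^128 * 351^256 * 351^512 * 351^4096 * 351^8192 * 351^16384 * 351^524288 = 399 (mod 662); answer 399
Step 2: R1 = 399; r = 6; total draws C(15,4) = 1365; favorable C(9,4) = 126; P = 6/65; answer 6/65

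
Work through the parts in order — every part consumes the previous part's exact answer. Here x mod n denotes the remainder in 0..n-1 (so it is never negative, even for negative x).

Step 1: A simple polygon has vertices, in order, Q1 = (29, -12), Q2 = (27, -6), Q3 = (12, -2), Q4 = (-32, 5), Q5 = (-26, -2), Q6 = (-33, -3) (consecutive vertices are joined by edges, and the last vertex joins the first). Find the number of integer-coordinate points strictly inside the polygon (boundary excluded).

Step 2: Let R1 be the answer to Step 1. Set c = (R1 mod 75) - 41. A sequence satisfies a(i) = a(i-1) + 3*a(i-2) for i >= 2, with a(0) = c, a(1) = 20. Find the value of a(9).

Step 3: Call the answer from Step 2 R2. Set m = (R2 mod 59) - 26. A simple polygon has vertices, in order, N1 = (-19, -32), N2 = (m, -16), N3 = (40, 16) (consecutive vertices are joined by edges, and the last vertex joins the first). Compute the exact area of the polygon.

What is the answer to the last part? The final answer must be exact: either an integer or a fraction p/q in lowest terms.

32

Step 1: cross terms: (29*-6 - 27*-12)=150, (27*-2 - 12*-6)=18, (12*5 - -32*-2)=-4, (-32*-2 - -26*5)=194, (-26*-3 - -33*-2)=12, (-33*-12 - 29*-3)=483; twice the area = |853| = 853; area = 853/2; boundary points = 2 + 1 + 1 + 1 + 1 + 1 = 7; strictly interior points = area - boundary/2 + 1 = 424; answer 424
Step 2: R1 = 424; c = 8; a(2) = 1*(20) + 3*(8) = 44; iterating: a(2)=44, a(3)=104, a(4)=236, a(5)=548, a(6)=1256, a(7)=2900, a(8)=6668, a(9)=15368; answer 15368
Step 3: R2 = 15368; m = 2; cross terms: (-19*-16 - 2*-32)=368, (2*16 - 40*-16)=672, (40*-32 - -19*16)=-976; twice the area = |64| = 64; area = 32; answer 32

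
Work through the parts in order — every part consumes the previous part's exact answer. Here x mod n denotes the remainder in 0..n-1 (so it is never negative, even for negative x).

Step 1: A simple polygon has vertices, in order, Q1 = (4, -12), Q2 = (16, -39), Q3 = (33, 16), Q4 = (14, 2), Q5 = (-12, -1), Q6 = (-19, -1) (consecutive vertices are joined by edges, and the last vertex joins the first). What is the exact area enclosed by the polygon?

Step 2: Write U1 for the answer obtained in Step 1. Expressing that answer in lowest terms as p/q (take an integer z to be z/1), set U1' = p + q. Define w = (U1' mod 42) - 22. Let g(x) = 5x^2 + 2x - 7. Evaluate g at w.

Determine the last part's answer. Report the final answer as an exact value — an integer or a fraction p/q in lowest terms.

416

Step 1: cross terms: (4*-39 - 16*-12)=36, (16*16 - 33*-39)=1543, (33*2 - 14*16)=-158, (14*-1 - -12*2)=10, (-12*-1 - -19*-1)=-7, (-19*-12 - 4*-1)=232; twice the area = |1656| = 1656; area = 828; answer 828
Step 2: U1 = 828; threaded value p + q = 829; w = 9; 5*(9)^2 + 2*(9)^1 - 7 = (405) + (18) + (-7) = 416; answer 416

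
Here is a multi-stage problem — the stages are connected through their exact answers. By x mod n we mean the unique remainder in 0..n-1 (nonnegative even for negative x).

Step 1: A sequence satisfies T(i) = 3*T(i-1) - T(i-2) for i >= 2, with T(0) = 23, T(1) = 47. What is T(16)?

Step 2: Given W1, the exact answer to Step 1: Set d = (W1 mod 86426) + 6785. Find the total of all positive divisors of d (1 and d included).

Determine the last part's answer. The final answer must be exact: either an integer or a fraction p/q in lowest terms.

Step 1: T(2) = 3*(47) - 1*(23) = 118; iterating: T(2)=118, T(3)=307, T(4)=803, T(5)=2102, T(6)=5503, T(7)=14407, T(8)=37718, T(9)=98747, T(10)=258523, T(11)=676822, T(12)=1771943, T(13)=4639007, T(14)=12145078, T(15)=31796227, T(16)=83243603; answer 83243603
Step 2: W1 = 83243603; d = 22150; 22150 = 2 * 5^2 * 443; sigma = (1 + 2) * (1 + 5 + 25) * (1 + 443) = 3 * 31 * 444 = 41292; answer 41292

41292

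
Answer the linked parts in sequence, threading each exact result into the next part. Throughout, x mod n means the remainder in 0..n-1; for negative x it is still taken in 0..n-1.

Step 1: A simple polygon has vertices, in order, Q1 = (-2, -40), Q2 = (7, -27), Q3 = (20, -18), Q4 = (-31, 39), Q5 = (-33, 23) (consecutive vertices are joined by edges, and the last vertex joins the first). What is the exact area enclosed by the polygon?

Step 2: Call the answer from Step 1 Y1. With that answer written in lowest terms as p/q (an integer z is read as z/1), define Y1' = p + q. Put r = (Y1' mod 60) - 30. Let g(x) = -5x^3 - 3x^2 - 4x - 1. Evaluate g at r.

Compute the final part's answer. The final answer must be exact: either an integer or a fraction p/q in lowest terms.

13187

Step 1: cross terms: (-2*-27 - 7*-40)=334, (7*-18 - 20*-27)=414, (20*39 - -31*-18)=222, (-31*23 - -33*39)=574, (-33*-40 - -2*23)=1366; twice the area = |2910| = 2910; area = 1455; answer 1455
Step 2: Y1 = 1455; threaded value p + q = 1456; r = -14; -5*(-14)^3 - 3*(-14)^2 - 4*(-14)^1 - 1 = (13720) + (-588) + (56) + (-1) = 13187; answer 13187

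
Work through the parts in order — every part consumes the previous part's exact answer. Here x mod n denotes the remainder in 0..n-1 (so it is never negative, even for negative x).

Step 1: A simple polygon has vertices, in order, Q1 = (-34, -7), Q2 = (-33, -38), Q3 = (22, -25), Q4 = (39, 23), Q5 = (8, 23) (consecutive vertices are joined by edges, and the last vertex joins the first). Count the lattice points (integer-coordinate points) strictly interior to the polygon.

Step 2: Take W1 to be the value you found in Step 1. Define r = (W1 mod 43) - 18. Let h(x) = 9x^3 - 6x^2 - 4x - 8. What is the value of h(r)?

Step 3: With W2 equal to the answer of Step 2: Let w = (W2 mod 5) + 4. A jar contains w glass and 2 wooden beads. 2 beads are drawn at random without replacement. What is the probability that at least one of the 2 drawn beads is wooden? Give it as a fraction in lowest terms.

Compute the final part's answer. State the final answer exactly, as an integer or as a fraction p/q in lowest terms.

Step 1: cross terms: (-34*-38 - -33*-7)=1061, (-33*-25 - 22*-38)=1661, (22*23 - 39*-25)=1481, (39*23 - 8*23)=713, (8*-7 - -34*23)=726; twice the area = |5642| = 5642; area = 2821; boundary points = 1 + 1 + 1 + 31 + 6 = 40; strictly interior points = area - boundary/2 + 1 = 2802; answer 2802
Step 2: W1 = 2802; r = -11; 9*(-11)^3 - 6*(-11)^2 - 4*(-11)^1 - 8 = (-11979) + (-726) + (44) + (-8) = -12669; answer -12669
Step 3: W2 = -12669; w = 5; total draws C(7,2) = 21; complement C(5,2) = 10; favorable 21 - 10 = 11; P = 11/21; answer 11/21

11/21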